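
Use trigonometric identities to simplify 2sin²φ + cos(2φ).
2sin²φ + cos(2φ) = 1 (using Double angle)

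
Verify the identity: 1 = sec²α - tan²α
RHS = 1/cos²α - sin²α/cos²α = (1 - sin²α)/cos²α = cos²α/cos²α = 1 = LHS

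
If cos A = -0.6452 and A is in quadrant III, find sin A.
sin A = -0.764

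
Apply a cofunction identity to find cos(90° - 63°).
cos(90° - 63°) = sin(63°) = 0.891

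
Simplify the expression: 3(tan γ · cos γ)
3(tan γ · cos γ) = 3(sin γ) (using Quotient identity)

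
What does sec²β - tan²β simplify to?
sec²β - tan²β = 1 (using Pythagorean identity)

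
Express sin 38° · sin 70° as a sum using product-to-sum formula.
sin 38° sin 70° = (1/2)[cos(38°-70°) - cos(38°+70°)]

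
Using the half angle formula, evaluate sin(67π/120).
sin(67π/120) = √((1 - cos 67π/60)/2) = 0.9833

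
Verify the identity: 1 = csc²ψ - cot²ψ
RHS = 1/sin²ψ - cos²ψ/sin²ψ = (1 - cos²ψ)/sin²ψ = sin²ψ/sin²ψ = 1 = LHS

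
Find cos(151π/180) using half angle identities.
cos(151π/180) = -√((1 + cos 151π/90)/2) = -0.8746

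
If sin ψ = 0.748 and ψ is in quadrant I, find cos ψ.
cos ψ = 0.6637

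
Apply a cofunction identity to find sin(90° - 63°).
sin(90° - 63°) = cos(63°) = 0.454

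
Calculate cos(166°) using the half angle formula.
cos(166°) = -√((1 + cos 332°)/2) = -0.9703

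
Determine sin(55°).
sin(55°) = 0.8192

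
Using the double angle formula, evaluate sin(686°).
sin(686°) = 2 sin 343° cos 343° = -0.5592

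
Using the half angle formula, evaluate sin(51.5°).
sin(51.5°) = √((1 - cos 103°)/2) = 0.7826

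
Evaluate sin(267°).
sin(267°) = -0.9986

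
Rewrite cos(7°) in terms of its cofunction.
cos(7°) = sin(90° - 7°) = sin(83°)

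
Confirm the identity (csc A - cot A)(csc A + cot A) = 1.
LHS = csc²A - cot²A = (1 + cot²A) - cot²A = 1 = RHS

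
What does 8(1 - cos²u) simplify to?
8(1 - cos²u) = 8(sin²u) (using Pythagorean identity)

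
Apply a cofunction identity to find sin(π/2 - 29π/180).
sin(π/2 - 29π/180) = cos(29π/180) = 0.8746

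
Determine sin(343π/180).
sin(343π/180) = -0.2924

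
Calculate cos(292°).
cos(292°) = 0.3746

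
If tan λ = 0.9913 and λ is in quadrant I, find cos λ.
cos λ = 0.7102 (using tan²λ + 1 = sec²λ)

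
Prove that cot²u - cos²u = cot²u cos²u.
LHS = cos²u/sin²u - cos²u = cos²u(1/sin²u - 1) = cos²u · (1 - sin²u)/sin²u = cos²u · cos²u/sin²u = cos²u · cot²u = RHS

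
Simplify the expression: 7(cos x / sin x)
7(cos x / sin x) = 7(cot x) (using Quotient identity)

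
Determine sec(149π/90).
sec(149π/90) = 2.13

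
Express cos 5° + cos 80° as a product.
cos 5° + cos 80° = 2 cos(42.5°) cos(-37.5°)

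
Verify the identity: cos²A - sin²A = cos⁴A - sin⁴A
RHS = (cos²A - sin²A)(cos²A + sin²A) = (cos²A - sin²A) · 1 = cos²A - sin²A = LHS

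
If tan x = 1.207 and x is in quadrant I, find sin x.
sin x = 0.77 (using tan²x + 1 = sec²x)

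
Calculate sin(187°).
sin(187°) = -0.1219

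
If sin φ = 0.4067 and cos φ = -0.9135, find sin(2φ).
sin(2φ) = 2 sin φ cos φ = -0.743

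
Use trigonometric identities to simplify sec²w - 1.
sec²w - 1 = tan²w (using Pythagorean identity)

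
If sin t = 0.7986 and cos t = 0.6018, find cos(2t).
cos(2t) = cos²t - sin²t = -0.2756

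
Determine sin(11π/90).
sin(11π/90) = 0.3746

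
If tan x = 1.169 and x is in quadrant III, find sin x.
sin x = -0.7599 (using tan²x + 1 = sec²x)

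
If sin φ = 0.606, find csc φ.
csc φ = 1/sin φ = 1.65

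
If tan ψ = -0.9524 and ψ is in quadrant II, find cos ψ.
cos ψ = -0.7241 (using tan²ψ + 1 = sec²ψ)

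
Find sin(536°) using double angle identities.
sin(536°) = 2 sin 268° cos 268° = 0.06976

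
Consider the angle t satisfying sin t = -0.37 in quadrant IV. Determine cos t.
cos t = √(1 - sin²t) = 0.929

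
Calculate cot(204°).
cot(204°) = 2.246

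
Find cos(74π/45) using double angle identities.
cos(74π/45) = cos²37π/45 - sin²37π/45 = 0.4384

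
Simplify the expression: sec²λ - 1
sec²λ - 1 = tan²λ (using Pythagorean identity)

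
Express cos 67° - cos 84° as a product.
cos 67° - cos 84° = -2 sin(75.5°) sin(-8.5°)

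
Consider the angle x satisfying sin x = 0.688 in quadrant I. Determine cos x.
cos x = √(1 - sin²x) = 0.7257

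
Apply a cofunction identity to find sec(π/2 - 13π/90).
sec(π/2 - 13π/90) = csc(13π/90) = 2.281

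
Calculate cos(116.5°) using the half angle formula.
cos(116.5°) = -√((1 + cos 233°)/2) = -0.4462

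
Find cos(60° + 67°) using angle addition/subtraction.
cos(60° + 67°) = cos 60° cos 67° - sin 60° sin 67° = -0.6018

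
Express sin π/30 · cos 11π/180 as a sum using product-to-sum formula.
sin π/30 cos 11π/180 = (1/2)[sin(π/30+11π/180) + sin(π/30-11π/180)]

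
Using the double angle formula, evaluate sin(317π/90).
sin(317π/90) = 2 sin 317π/180 cos 317π/180 = -0.9976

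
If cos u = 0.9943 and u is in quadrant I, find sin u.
sin u = 0.1066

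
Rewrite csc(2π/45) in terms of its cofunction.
csc(2π/45) = sec(π/2 - 2π/45) = sec(41π/90)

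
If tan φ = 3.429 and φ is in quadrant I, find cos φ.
cos φ = 0.28 (using tan²φ + 1 = sec²φ)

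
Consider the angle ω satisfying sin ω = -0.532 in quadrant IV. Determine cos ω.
cos ω = √(1 - sin²ω) = 0.8467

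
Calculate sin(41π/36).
sin(41π/36) = -0.4226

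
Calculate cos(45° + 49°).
cos(45° + 49°) = cos 45° cos 49° - sin 45° sin 49° = -0.06976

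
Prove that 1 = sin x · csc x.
RHS = sin x · (1/sin x) = 1 = LHS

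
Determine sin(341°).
sin(341°) = -0.3256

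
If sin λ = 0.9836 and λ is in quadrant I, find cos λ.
cos λ = 0.1804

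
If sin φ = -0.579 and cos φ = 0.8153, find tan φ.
tan φ = sin φ / cos φ = -0.7102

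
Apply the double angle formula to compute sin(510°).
sin(510°) = 2 sin 255° cos 255° = 1/2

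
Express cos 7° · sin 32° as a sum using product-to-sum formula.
cos 7° sin 32° = (1/2)[sin(7°+32°) - sin(7°-32°)]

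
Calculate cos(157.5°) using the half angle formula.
cos(157.5°) = -√((1 + cos 315°)/2) = -0.9239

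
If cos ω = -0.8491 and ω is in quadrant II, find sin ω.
sin ω = 0.5282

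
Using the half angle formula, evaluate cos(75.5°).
cos(75.5°) = √((1 + cos 151°)/2) = 0.2504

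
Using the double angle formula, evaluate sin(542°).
sin(542°) = 2 sin 271° cos 271° = -0.0349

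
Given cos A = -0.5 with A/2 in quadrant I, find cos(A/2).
cos(A/2) = ±√((1 + cos A)/2); positive since A/2 ∈ QI, so cos(A/2) = 1/2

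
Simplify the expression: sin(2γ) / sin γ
sin(2γ) / sin γ = 2 cos γ (using Double angle)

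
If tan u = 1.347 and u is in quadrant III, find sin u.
sin u = -0.8029 (using tan²u + 1 = sec²u)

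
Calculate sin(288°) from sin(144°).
sin(288°) = 2 sin 144° cos 144° = -0.9511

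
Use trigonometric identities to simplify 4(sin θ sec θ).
4(sin θ sec θ) = 4(tan θ) (using Reciprocal + quotient)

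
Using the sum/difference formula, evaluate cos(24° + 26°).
cos(24° + 26°) = cos 24° cos 26° - sin 24° sin 26° = 0.6428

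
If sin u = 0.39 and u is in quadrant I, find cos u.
cos u = 0.9208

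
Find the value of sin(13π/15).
sin(13π/15) = 0.4067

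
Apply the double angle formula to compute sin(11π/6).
sin(11π/6) = 2 sin 11π/12 cos 11π/12 = -1/2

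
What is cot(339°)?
cot(339°) = -2.605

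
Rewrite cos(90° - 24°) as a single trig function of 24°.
cos(90° - 24°) = sin(24°)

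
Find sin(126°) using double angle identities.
sin(126°) = 2 sin 63° cos 63° = 0.809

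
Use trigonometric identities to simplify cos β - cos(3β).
cos β - cos(3β) = 2 sin(2β) sin β (using Sum-to-product)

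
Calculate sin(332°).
sin(332°) = -0.4695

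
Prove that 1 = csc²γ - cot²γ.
RHS = 1/sin²γ - cos²γ/sin²γ = (1 - cos²γ)/sin²γ = sin²γ/sin²γ = 1 = LHS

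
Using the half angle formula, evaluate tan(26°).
tan(26°) = sin 52° / (1 + cos 52°) = 0.4877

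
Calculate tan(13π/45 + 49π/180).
tan(13π/45 + 49π/180) = (tan 13π/45 + tan 49π/180)/(1 - tan 13π/45 tan 49π/180) = -5.145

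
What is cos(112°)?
cos(112°) = -0.3746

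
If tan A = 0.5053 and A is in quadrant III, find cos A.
cos A = -0.8925 (using tan²A + 1 = sec²A)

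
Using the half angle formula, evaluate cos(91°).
cos(91°) = -√((1 + cos 182°)/2) = -0.01745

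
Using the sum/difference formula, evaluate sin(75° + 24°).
sin(75° + 24°) = sin 75° cos 24° + cos 75° sin 24° = 0.9877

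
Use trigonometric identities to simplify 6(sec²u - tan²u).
6(sec²u - tan²u) = 6 (using Pythagorean identity)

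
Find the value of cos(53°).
cos(53°) = 0.6018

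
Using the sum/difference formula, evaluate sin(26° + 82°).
sin(26° + 82°) = sin 26° cos 82° + cos 26° sin 82° = 0.9511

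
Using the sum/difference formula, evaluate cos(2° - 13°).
cos(2° - 13°) = cos 2° cos 13° + sin 2° sin 13° = 0.9816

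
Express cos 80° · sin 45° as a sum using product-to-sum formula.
cos 80° sin 45° = (1/2)[sin(80°+45°) - sin(80°-45°)]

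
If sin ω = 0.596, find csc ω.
csc ω = 1/sin ω = 1.678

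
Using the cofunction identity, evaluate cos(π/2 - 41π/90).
cos(π/2 - 41π/90) = sin(41π/90) = 0.9903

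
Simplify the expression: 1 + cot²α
1 + cot²α = csc²α (using Pythagorean identity)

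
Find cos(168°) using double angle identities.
cos(168°) = cos²84° - sin²84° = -0.9781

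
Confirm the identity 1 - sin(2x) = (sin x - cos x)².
RHS = sin²x - 2 sin x cos x + cos²x = (sin²x + cos²x) - 2 sin x cos x = 1 - sin(2x) = LHS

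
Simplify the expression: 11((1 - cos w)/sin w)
11((1 - cos w)/sin w) = 11(tan(w/2)) (using Half angle)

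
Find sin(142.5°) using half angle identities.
sin(142.5°) = √((1 - cos 285°)/2) = 0.6088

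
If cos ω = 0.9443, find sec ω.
sec ω = 1/cos ω = 1.059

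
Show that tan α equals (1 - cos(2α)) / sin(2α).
RHS = 2sin²α / (2 sin α cos α) = sin α/cos α = tan α = LHS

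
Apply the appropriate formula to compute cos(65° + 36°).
cos(65° + 36°) = cos 65° cos 36° - sin 65° sin 36° = -0.1908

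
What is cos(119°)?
cos(119°) = -0.4848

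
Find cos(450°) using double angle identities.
cos(450°) = 2cos²225° - 1 = 0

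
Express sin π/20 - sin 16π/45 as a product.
sin π/20 - sin 16π/45 = 2 cos(73π/360) sin(-11π/72)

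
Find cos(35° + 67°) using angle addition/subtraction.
cos(35° + 67°) = cos 35° cos 67° - sin 35° sin 67° = -0.2079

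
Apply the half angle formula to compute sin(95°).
sin(95°) = √((1 - cos 190°)/2) = 0.9962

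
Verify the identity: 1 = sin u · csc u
RHS = sin u · (1/sin u) = 1 = LHS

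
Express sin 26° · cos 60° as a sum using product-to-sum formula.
sin 26° cos 60° = (1/2)[sin(26°+60°) + sin(26°-60°)]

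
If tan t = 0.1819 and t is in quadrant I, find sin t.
sin t = 0.179 (using tan²t + 1 = sec²t)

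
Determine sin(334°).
sin(334°) = -0.4384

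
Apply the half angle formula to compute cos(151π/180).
cos(151π/180) = -√((1 + cos 151π/90)/2) = -0.8746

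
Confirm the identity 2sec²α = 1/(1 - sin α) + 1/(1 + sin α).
RHS = [(1 + sin α) + (1 - sin α)] / [(1 - sin α)(1 + sin α)] = 2/(1 - sin²α) = 2/cos²α = 2sec²α = LHS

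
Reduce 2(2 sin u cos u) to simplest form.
2(2 sin u cos u) = 2(sin(2u)) (using Double angle)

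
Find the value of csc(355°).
csc(355°) = -11.47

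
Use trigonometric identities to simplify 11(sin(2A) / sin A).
11(sin(2A) / sin A) = 11(2 cos A) (using Double angle)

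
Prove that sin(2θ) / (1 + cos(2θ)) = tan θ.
LHS = 2 sin θ cos θ / (2cos²θ) = sin θ/cos θ = tan θ = RHS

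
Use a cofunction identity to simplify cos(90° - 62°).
cos(90° - 62°) = sin(62°)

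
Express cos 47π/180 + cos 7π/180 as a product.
cos 47π/180 + cos 7π/180 = 2 cos(3π/20) cos(π/9)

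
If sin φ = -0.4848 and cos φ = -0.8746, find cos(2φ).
cos(2φ) = cos²φ - sin²φ = 0.5299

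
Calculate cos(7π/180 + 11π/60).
cos(7π/180 + 11π/60) = cos 7π/180 cos 11π/60 - sin 7π/180 sin 11π/60 = 0.766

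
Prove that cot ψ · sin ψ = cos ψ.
LHS = (cos ψ/sin ψ) · sin ψ = cos ψ = RHS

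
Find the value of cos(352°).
cos(352°) = 0.9903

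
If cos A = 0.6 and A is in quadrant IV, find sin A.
sin A = -0.8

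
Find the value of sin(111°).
sin(111°) = 0.9336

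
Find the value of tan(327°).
tan(327°) = -0.6494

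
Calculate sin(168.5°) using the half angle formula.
sin(168.5°) = √((1 - cos 337°)/2) = 0.1994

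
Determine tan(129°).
tan(129°) = -1.235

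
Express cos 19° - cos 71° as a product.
cos 19° - cos 71° = -2 sin(45°) sin(-26°)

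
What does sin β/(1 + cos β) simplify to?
sin β/(1 + cos β) = tan(β/2) (using Half angle)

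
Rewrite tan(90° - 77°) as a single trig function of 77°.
tan(90° - 77°) = cot(77°)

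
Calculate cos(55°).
cos(55°) = 0.5736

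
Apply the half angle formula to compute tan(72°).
tan(72°) = sin 144° / (1 + cos 144°) = 3.078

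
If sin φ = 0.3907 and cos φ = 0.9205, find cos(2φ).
cos(2φ) = cos²φ - sin²φ = 0.6947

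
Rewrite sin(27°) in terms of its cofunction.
sin(27°) = cos(90° - 27°) = cos(63°)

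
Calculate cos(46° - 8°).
cos(46° - 8°) = cos 46° cos 8° + sin 46° sin 8° = 0.788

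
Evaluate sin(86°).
sin(86°) = 0.9976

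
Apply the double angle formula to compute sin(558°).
sin(558°) = 2 sin 279° cos 279° = -0.309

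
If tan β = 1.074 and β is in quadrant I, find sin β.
sin β = 0.7319 (using tan²β + 1 = sec²β)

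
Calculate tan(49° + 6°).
tan(49° + 6°) = (tan 49° + tan 6°)/(1 - tan 49° tan 6°) = 1.428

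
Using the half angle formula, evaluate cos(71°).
cos(71°) = √((1 + cos 142°)/2) = 0.3256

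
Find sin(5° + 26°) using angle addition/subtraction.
sin(5° + 26°) = sin 5° cos 26° + cos 5° sin 26° = 0.515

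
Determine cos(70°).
cos(70°) = 0.342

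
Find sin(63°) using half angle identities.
sin(63°) = √((1 - cos 126°)/2) = 0.891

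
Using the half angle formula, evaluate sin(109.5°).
sin(109.5°) = √((1 - cos 219°)/2) = 0.9426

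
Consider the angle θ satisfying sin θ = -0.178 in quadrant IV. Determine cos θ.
cos θ = √(1 - sin²θ) = 0.984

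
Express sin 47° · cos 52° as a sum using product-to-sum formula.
sin 47° cos 52° = (1/2)[sin(47°+52°) + sin(47°-52°)]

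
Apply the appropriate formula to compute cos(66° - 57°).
cos(66° - 57°) = cos 66° cos 57° + sin 66° sin 57° = 0.9877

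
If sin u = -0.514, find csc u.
csc u = 1/sin u = -1.946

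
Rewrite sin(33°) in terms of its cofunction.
sin(33°) = cos(90° - 33°) = cos(57°)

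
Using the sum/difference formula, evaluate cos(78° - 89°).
cos(78° - 89°) = cos 78° cos 89° + sin 78° sin 89° = 0.9816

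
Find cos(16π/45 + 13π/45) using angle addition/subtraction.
cos(16π/45 + 13π/45) = cos 16π/45 cos 13π/45 - sin 16π/45 sin 13π/45 = -0.4384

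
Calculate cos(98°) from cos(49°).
cos(98°) = cos²49° - sin²49° = -0.1392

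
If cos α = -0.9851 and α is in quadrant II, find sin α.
sin α = 0.172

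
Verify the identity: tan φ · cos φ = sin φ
LHS = (sin φ/cos φ) · cos φ = sin φ = RHS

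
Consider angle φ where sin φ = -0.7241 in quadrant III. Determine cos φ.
cos φ = ±√(1 - sin²φ) = -0.6897 (negative in QIII)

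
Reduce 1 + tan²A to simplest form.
1 + tan²A = sec²A (using Pythagorean identity)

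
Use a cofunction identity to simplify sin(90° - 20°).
sin(90° - 20°) = cos(20°)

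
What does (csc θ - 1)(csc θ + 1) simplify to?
(csc θ - 1)(csc θ + 1) = cot²θ (using Diff. of squares)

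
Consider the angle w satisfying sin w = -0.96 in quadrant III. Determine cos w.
cos w = ±√(1 - sin²w) = -0.28 (negative in QIII)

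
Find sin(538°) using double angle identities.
sin(538°) = 2 sin 269° cos 269° = 0.0349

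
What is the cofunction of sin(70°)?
sin(70°) = cos(90° - 70°) = cos(20°)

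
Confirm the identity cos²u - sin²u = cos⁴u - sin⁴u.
RHS = (cos²u - sin²u)(cos²u + sin²u) = (cos²u - sin²u) · 1 = cos²u - sin²u = LHS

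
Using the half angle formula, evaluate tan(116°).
tan(116°) = sin 232° / (1 + cos 232°) = -2.05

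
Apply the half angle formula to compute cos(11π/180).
cos(11π/180) = √((1 + cos 11π/90)/2) = 0.9816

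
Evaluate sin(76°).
sin(76°) = 0.9703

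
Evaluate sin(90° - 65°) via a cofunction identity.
sin(90° - 65°) = cos(65°) = 0.4226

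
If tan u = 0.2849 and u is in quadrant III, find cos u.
cos u = -0.9617 (using tan²u + 1 = sec²u)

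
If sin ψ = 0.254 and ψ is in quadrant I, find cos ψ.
cos ψ = 0.9672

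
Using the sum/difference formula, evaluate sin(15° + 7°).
sin(15° + 7°) = sin 15° cos 7° + cos 15° sin 7° = 0.3746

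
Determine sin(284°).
sin(284°) = -0.9703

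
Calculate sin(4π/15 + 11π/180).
sin(4π/15 + 11π/180) = sin 4π/15 cos 11π/180 + cos 4π/15 sin 11π/180 = 0.8572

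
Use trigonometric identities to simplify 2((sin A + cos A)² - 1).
2((sin A + cos A)² - 1) = 2(sin(2A)) (using Pythagorean + double angle)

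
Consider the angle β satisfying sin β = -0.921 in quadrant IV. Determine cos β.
cos β = √(1 - sin²β) = 0.3896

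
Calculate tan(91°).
tan(91°) = -57.29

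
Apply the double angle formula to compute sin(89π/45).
sin(89π/45) = 2 sin 89π/90 cos 89π/90 = -0.06976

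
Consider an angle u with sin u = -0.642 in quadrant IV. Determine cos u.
cos u = √(1 - sin²u) = 0.7667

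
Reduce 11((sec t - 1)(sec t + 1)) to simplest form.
11((sec t - 1)(sec t + 1)) = 11(tan²t) (using Diff. of squares)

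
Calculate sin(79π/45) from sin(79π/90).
sin(79π/45) = 2 sin 79π/90 cos 79π/90 = -0.6947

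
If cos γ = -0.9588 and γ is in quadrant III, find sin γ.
sin γ = -0.2841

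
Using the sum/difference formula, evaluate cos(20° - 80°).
cos(20° - 80°) = cos 20° cos 80° + sin 20° sin 80° = 1/2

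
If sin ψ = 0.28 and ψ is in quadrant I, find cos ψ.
cos ψ = 0.96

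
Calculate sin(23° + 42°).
sin(23° + 42°) = sin 23° cos 42° + cos 23° sin 42° = 0.9063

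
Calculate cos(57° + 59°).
cos(57° + 59°) = cos 57° cos 59° - sin 57° sin 59° = -0.4384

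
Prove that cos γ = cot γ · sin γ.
RHS = (cos γ/sin γ) · sin γ = cos γ = LHS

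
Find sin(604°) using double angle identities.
sin(604°) = 2 sin 302° cos 302° = -0.8988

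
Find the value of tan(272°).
tan(272°) = -28.64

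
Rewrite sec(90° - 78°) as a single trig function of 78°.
sec(90° - 78°) = csc(78°)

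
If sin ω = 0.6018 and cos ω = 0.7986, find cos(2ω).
cos(2ω) = cos²ω - sin²ω = 0.2756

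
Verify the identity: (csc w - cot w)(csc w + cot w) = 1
LHS = csc²w - cot²w = (1 + cot²w) - cot²w = 1 = RHS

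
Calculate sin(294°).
sin(294°) = -0.9135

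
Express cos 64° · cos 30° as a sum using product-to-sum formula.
cos 64° cos 30° = (1/2)[cos(64°-30°) + cos(64°+30°)]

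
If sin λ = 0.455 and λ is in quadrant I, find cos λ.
cos λ = 0.8905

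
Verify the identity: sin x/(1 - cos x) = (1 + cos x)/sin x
LHS = sin x(1 + cos x) / ((1 - cos x)(1 + cos x)) = sin x(1 + cos x) / (1 - cos²x) = sin x(1 + cos x) / sin²x = (1 + cos x)/sin x = RHS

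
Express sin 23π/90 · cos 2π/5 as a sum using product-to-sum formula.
sin 23π/90 cos 2π/5 = (1/2)[sin(23π/90+2π/5) + sin(23π/90-2π/5)]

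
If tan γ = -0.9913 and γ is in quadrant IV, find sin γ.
sin γ = -0.704 (using tan²γ + 1 = sec²γ)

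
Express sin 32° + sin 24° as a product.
sin 32° + sin 24° = 2 sin(28°) cos(4°)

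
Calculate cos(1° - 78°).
cos(1° - 78°) = cos 1° cos 78° + sin 1° sin 78° = 0.225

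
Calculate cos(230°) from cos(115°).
cos(230°) = cos²115° - sin²115° = -0.6428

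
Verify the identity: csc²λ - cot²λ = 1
LHS = 1/sin²λ - cos²λ/sin²λ = (1 - cos²λ)/sin²λ = sin²λ/sin²λ = 1 = RHS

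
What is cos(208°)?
cos(208°) = -0.8829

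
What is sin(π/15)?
sin(π/15) = 0.2079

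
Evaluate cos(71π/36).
cos(71π/36) = 0.9962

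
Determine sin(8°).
sin(8°) = 0.1392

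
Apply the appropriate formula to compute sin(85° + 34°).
sin(85° + 34°) = sin 85° cos 34° + cos 85° sin 34° = 0.8746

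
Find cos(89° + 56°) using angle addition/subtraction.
cos(89° + 56°) = cos 89° cos 56° - sin 89° sin 56° = -0.8192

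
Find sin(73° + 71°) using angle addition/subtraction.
sin(73° + 71°) = sin 73° cos 71° + cos 73° sin 71° = 0.5878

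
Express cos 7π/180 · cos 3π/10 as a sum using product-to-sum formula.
cos 7π/180 cos 3π/10 = (1/2)[cos(7π/180-3π/10) + cos(7π/180+3π/10)]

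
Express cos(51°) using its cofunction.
cos(51°) = sin(90° - 51°) = sin(39°)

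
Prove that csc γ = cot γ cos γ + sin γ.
RHS = cos²γ/sin γ + sin γ = (cos²γ + sin²γ)/sin γ = 1/sin γ = csc γ = LHS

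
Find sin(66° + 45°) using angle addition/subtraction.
sin(66° + 45°) = sin 66° cos 45° + cos 66° sin 45° = 0.9336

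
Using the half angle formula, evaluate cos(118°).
cos(118°) = -√((1 + cos 236°)/2) = -0.4695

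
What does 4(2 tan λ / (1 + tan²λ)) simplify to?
4(2 tan λ / (1 + tan²λ)) = 4(sin(2λ)) (using Double angle)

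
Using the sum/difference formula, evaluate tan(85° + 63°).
tan(85° + 63°) = (tan 85° + tan 63°)/(1 - tan 85° tan 63°) = -0.6249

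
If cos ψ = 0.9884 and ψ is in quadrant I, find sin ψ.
sin ψ = 0.1519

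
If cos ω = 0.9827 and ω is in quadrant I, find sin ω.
sin ω = 0.1852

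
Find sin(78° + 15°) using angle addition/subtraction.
sin(78° + 15°) = sin 78° cos 15° + cos 78° sin 15° = 0.9986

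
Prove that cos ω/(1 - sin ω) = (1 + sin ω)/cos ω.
RHS = (1 + sin ω)(1 - sin ω) / (cos ω(1 - sin ω)) = (1 - sin²ω) / (cos ω(1 - sin ω)) = cos²ω / (cos ω(1 - sin ω)) = cos ω/(1 - sin ω) = LHS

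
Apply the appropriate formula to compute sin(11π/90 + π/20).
sin(11π/90 + π/20) = sin 11π/90 cos π/20 + cos 11π/90 sin π/20 = 0.515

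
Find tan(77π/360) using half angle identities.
tan(77π/360) = sin 77π/180 / (1 + cos 77π/180) = 0.7954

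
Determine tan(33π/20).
tan(33π/20) = -1.963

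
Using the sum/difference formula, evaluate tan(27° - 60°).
tan(27° - 60°) = (tan 27° - tan 60°)/(1 + tan 27° tan 60°) = -0.6494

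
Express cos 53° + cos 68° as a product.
cos 53° + cos 68° = 2 cos(60.5°) cos(-7.5°)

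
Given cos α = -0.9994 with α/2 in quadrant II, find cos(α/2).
cos(α/2) = ±√((1 + cos α)/2); negative since α/2 ∈ QII, so cos(α/2) = -0.01732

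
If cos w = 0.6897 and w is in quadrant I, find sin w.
sin w = 0.7241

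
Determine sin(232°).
sin(232°) = -0.788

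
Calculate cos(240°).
cos(240°) = -1/2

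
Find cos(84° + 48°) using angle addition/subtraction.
cos(84° + 48°) = cos 84° cos 48° - sin 84° sin 48° = -0.6691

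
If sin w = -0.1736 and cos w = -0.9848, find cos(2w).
cos(2w) = cos²w - sin²w = 0.9397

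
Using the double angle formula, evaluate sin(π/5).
sin(π/5) = 2 sin π/10 cos π/10 = 0.5878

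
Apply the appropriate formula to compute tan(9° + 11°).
tan(9° + 11°) = (tan 9° + tan 11°)/(1 - tan 9° tan 11°) = 0.364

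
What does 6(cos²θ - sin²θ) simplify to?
6(cos²θ - sin²θ) = 6(cos(2θ)) (using Double angle)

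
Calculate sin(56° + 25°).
sin(56° + 25°) = sin 56° cos 25° + cos 56° sin 25° = 0.9877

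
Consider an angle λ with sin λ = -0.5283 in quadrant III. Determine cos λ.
cos λ = ±√(1 - sin²λ) = -0.8491 (negative in QIII)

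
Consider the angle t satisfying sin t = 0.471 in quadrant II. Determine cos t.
cos t = ±√(1 - sin²t) = -0.8821 (negative in QII)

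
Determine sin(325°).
sin(325°) = -0.5736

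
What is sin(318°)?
sin(318°) = -0.6691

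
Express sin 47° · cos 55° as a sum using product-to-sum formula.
sin 47° cos 55° = (1/2)[sin(47°+55°) + sin(47°-55°)]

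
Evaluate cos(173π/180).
cos(173π/180) = -0.9925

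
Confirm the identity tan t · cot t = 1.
LHS = (sin t/cos t) · (cos t/sin t) = 1 = RHS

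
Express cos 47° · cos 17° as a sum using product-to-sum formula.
cos 47° cos 17° = (1/2)[cos(47°-17°) + cos(47°+17°)]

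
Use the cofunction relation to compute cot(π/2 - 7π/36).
cot(π/2 - 7π/36) = tan(7π/36) = 0.7002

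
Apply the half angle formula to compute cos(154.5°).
cos(154.5°) = -√((1 + cos 309°)/2) = -0.9026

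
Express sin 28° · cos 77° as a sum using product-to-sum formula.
sin 28° cos 77° = (1/2)[sin(28°+77°) + sin(28°-77°)]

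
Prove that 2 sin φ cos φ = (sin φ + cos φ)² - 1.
RHS = sin²φ + 2 sin φ cos φ + cos²φ - 1 = (sin²φ + cos²φ) + 2 sin φ cos φ - 1 = 1 + 2 sin φ cos φ - 1 = 2 sin φ cos φ = LHS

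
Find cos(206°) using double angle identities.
cos(206°) = cos²103° - sin²103° = -0.8988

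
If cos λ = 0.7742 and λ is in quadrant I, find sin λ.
sin λ = 0.6329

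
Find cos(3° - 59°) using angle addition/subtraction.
cos(3° - 59°) = cos 3° cos 59° + sin 3° sin 59° = 0.5592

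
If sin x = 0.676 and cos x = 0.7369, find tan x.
tan x = sin x / cos x = 0.9174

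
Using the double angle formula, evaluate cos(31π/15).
cos(31π/15) = cos²31π/30 - sin²31π/30 = 0.9781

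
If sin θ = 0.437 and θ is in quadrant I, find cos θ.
cos θ = 0.8995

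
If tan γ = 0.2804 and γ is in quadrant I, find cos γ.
cos γ = 0.9629 (using tan²γ + 1 = sec²γ)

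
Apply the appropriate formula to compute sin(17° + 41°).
sin(17° + 41°) = sin 17° cos 41° + cos 17° sin 41° = 0.848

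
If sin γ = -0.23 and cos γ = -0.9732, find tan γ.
tan γ = sin γ / cos γ = 0.2363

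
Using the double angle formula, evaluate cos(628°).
cos(628°) = cos²314° - sin²314° = -0.0349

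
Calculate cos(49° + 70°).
cos(49° + 70°) = cos 49° cos 70° - sin 49° sin 70° = -0.4848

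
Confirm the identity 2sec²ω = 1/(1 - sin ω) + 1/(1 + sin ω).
RHS = [(1 + sin ω) + (1 - sin ω)] / [(1 - sin ω)(1 + sin ω)] = 2/(1 - sin²ω) = 2/cos²ω = 2sec²ω = LHS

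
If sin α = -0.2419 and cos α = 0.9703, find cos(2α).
cos(2α) = cos²α - sin²α = 0.883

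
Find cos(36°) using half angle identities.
cos(36°) = √((1 + cos 72°)/2) = 0.809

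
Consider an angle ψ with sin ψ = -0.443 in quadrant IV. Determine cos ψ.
cos ψ = √(1 - sin²ψ) = 0.8965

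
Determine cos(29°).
cos(29°) = 0.8746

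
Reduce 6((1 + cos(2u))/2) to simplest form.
6((1 + cos(2u))/2) = 6(cos²u) (using Power reduction)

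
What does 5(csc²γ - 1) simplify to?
5(csc²γ - 1) = 5(cot²γ) (using Pythagorean identity)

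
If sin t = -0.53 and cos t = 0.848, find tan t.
tan t = sin t / cos t = -0.625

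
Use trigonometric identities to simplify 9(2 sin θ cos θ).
9(2 sin θ cos θ) = 9(sin(2θ)) (using Double angle)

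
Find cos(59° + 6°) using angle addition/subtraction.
cos(59° + 6°) = cos 59° cos 6° - sin 59° sin 6° = 0.4226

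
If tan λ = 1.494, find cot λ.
cot λ = 1/tan λ = 0.6693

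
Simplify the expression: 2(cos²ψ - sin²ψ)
2(cos²ψ - sin²ψ) = 2(cos(2ψ)) (using Double angle)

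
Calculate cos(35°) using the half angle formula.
cos(35°) = √((1 + cos 70°)/2) = 0.8192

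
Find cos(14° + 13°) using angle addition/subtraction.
cos(14° + 13°) = cos 14° cos 13° - sin 14° sin 13° = 0.891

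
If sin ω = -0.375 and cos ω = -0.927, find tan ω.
tan ω = sin ω / cos ω = 0.4045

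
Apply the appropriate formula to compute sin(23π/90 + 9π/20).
sin(23π/90 + 9π/20) = sin 23π/90 cos 9π/20 + cos 23π/90 sin 9π/20 = 0.7986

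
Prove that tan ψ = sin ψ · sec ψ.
RHS = sin ψ · (1/cos ψ) = sin ψ/cos ψ = tan ψ = LHS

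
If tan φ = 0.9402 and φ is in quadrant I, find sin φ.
sin φ = 0.685 (using tan²φ + 1 = sec²φ)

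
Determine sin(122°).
sin(122°) = 0.848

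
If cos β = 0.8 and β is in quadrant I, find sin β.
sin β = 0.6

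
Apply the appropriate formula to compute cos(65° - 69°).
cos(65° - 69°) = cos 65° cos 69° + sin 65° sin 69° = 0.9976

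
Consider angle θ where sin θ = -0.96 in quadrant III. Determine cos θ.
cos θ = ±√(1 - sin²θ) = -0.28 (negative in QIII)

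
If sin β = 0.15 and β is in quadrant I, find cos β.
cos β = 0.9887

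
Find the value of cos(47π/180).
cos(47π/180) = 0.682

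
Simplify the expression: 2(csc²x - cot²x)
2(csc²x - cot²x) = 2 (using Pythagorean identity)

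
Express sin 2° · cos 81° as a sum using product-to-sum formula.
sin 2° cos 81° = (1/2)[sin(2°+81°) + sin(2°-81°)]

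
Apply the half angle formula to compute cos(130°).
cos(130°) = -√((1 + cos 260°)/2) = -0.6428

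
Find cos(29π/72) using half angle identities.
cos(29π/72) = √((1 + cos 29π/36)/2) = 0.3007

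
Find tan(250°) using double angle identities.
tan(250°) = 2 tan 125° / (1 - tan²125°) = 2.747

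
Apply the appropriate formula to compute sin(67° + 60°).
sin(67° + 60°) = sin 67° cos 60° + cos 67° sin 60° = 0.7986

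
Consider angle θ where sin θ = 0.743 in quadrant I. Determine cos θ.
cos θ = √(1 - sin²θ) = 0.6693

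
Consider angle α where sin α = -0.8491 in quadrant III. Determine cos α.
cos α = ±√(1 - sin²α) = -0.5282 (negative in QIII)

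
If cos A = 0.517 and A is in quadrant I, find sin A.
sin A = 0.856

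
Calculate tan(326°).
tan(326°) = -0.6745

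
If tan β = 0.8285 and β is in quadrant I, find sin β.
sin β = 0.638 (using tan²β + 1 = sec²β)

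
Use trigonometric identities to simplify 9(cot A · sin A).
9(cot A · sin A) = 9(cos A) (using Quotient identity)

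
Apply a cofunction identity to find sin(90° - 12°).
sin(90° - 12°) = cos(12°) = 0.9781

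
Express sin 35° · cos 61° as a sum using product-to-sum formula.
sin 35° cos 61° = (1/2)[sin(35°+61°) + sin(35°-61°)]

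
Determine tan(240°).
tan(240°) = √3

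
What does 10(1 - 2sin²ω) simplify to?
10(1 - 2sin²ω) = 10(cos(2ω)) (using Double angle)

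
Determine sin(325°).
sin(325°) = -0.5736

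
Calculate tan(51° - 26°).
tan(51° - 26°) = (tan 51° - tan 26°)/(1 + tan 51° tan 26°) = 0.4663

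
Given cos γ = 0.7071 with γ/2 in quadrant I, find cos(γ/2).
cos(γ/2) = ±√((1 + cos γ)/2); positive since γ/2 ∈ QI, so cos(γ/2) = 0.9239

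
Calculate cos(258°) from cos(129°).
cos(258°) = cos²129° - sin²129° = -0.2079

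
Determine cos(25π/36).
cos(25π/36) = -0.5736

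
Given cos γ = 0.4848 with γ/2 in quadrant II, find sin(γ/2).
sin(γ/2) = ±√((1 - cos γ)/2); positive since γ/2 ∈ QII, so sin(γ/2) = 0.5075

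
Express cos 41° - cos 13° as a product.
cos 41° - cos 13° = -2 sin(27°) sin(14°)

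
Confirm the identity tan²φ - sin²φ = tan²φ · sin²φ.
LHS = sin²φ/cos²φ - sin²φ = sin²φ(1/cos²φ - 1) = sin²φ · (1 - cos²φ)/cos²φ = sin²φ · sin²φ/cos²φ = sin²φ · tan²φ = RHS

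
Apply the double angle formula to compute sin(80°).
sin(80°) = 2 sin 40° cos 40° = 0.9848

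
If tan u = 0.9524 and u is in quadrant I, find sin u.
sin u = 0.6897 (using tan²u + 1 = sec²u)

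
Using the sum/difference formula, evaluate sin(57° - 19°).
sin(57° - 19°) = sin 57° cos 19° - cos 57° sin 19° = 0.6157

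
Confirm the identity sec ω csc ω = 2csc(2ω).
RHS = 2/sin(2ω) = 2/(2 sin ω cos ω) = 1/(sin ω cos ω) = (1/cos ω)(1/sin ω) = sec ω csc ω = LHS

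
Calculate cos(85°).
cos(85°) = 0.08716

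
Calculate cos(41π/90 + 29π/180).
cos(41π/90 + 29π/180) = cos 41π/90 cos 29π/180 - sin 41π/90 sin 29π/180 = -0.3584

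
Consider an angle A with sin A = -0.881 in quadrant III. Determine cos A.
cos A = ±√(1 - sin²A) = -0.4731 (negative in QIII)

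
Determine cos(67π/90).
cos(67π/90) = -0.6947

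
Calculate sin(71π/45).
sin(71π/45) = -0.9703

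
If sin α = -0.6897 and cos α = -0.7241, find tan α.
tan α = sin α / cos α = 0.9525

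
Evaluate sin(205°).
sin(205°) = -0.4226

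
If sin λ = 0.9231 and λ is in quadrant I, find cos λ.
cos λ = 0.3846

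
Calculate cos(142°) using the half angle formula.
cos(142°) = -√((1 + cos 284°)/2) = -0.788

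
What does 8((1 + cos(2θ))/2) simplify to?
8((1 + cos(2θ))/2) = 8(cos²θ) (using Power reduction)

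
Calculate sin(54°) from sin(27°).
sin(54°) = 2 sin 27° cos 27° = 0.809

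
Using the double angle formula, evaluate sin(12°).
sin(12°) = 2 sin 6° cos 6° = 0.2079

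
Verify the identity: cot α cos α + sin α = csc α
LHS = cos²α/sin α + sin α = (cos²α + sin²α)/sin α = 1/sin α = csc α = RHS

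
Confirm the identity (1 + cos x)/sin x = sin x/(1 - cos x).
RHS = sin x(1 + cos x) / ((1 - cos x)(1 + cos x)) = sin x(1 + cos x) / (1 - cos²x) = sin x(1 + cos x) / sin²x = (1 + cos x)/sin x = LHS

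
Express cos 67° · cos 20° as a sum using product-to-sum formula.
cos 67° cos 20° = (1/2)[cos(67°-20°) + cos(67°+20°)]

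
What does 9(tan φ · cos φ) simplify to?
9(tan φ · cos φ) = 9(sin φ) (using Quotient identity)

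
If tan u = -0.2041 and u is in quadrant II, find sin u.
sin u = 0.2 (using tan²u + 1 = sec²u)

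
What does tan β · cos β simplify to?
tan β · cos β = sin β (using Quotient identity)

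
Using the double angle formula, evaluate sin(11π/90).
sin(11π/90) = 2 sin 11π/180 cos 11π/180 = 0.3746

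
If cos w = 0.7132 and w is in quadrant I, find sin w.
sin w = 0.701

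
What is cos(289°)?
cos(289°) = 0.3256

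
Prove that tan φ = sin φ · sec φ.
RHS = sin φ · (1/cos φ) = sin φ/cos φ = tan φ = LHS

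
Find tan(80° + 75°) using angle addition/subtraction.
tan(80° + 75°) = (tan 80° + tan 75°)/(1 - tan 80° tan 75°) = -0.4663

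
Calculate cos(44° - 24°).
cos(44° - 24°) = cos 44° cos 24° + sin 44° sin 24° = 0.9397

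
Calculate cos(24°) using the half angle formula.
cos(24°) = √((1 + cos 48°)/2) = 0.9135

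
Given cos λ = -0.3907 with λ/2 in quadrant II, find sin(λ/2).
sin(λ/2) = ±√((1 - cos λ)/2); positive since λ/2 ∈ QII, so sin(λ/2) = 0.8339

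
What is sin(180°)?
sin(180°) = 0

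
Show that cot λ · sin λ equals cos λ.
LHS = (cos λ/sin λ) · sin λ = cos λ = RHS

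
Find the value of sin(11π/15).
sin(11π/15) = 0.7431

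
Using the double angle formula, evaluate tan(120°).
tan(120°) = 2 tan 60° / (1 - tan²60°) = -√3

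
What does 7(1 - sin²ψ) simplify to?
7(1 - sin²ψ) = 7(cos²ψ) (using Pythagorean identity)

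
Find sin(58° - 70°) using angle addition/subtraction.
sin(58° - 70°) = sin 58° cos 70° - cos 58° sin 70° = -0.2079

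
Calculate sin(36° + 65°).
sin(36° + 65°) = sin 36° cos 65° + cos 36° sin 65° = 0.9816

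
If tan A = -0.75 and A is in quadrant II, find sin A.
sin A = 0.6 (using tan²A + 1 = sec²A)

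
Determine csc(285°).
csc(285°) = -1.035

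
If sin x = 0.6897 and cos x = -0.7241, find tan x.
tan x = sin x / cos x = -0.9525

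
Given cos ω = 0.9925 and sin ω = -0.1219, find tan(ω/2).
tan(ω/2) = sin ω / (1 + cos ω) = -0.06118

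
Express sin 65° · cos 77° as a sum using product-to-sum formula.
sin 65° cos 77° = (1/2)[sin(65°+77°) + sin(65°-77°)]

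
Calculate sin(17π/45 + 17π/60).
sin(17π/45 + 17π/60) = sin 17π/45 cos 17π/60 + cos 17π/45 sin 17π/60 = 0.8746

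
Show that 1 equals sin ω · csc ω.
RHS = sin ω · (1/sin ω) = 1 = LHS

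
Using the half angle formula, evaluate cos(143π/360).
cos(143π/360) = √((1 + cos 143π/180)/2) = 0.3173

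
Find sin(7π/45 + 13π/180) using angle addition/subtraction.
sin(7π/45 + 13π/180) = sin 7π/45 cos 13π/180 + cos 7π/45 sin 13π/180 = 0.6561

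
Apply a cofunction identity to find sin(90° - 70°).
sin(90° - 70°) = cos(70°) = 0.342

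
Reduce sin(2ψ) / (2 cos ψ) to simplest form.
sin(2ψ) / (2 cos ψ) = sin ψ (using Double angle)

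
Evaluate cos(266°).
cos(266°) = -0.06976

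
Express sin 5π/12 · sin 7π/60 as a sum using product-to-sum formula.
sin 5π/12 sin 7π/60 = (1/2)[cos(5π/12-7π/60) - cos(5π/12+7π/60)]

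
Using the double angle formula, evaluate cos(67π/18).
cos(67π/18) = cos²67π/36 - sin²67π/36 = 0.6428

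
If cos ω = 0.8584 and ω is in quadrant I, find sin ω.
sin ω = 0.513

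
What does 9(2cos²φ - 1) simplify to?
9(2cos²φ - 1) = 9(cos(2φ)) (using Double angle)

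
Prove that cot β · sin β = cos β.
LHS = (cos β/sin β) · sin β = cos β = RHS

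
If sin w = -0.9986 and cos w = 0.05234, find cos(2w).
cos(2w) = cos²w - sin²w = -0.9945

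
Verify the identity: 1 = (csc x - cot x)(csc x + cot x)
RHS = csc²x - cot²x = (1 + cot²x) - cot²x = 1 = LHS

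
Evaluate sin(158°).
sin(158°) = 0.3746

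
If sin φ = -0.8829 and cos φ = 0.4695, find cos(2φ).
cos(2φ) = cos²φ - sin²φ = -0.5591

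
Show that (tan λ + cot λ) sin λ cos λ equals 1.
LHS = (sin λ/cos λ + cos λ/sin λ) sin λ cos λ = ((sin²λ + cos²λ)/(sin λ cos λ)) · sin λ cos λ = sin²λ + cos²λ = 1 = RHS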